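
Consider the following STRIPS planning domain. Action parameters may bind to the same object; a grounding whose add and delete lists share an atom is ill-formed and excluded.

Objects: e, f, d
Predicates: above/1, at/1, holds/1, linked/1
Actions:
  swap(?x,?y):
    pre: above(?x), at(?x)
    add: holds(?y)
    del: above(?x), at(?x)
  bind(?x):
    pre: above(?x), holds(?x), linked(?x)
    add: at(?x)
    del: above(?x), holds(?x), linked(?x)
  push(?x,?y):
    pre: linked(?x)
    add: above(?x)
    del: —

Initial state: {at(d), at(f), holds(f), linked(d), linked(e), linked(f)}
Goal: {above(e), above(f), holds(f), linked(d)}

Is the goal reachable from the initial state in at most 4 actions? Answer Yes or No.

Yes

1. push(e,e)  →  {above(e), at(d), at(f), holds(f), linked(d), linked(e), linked(f)}
2. push(f,e)  →  {above(e), above(f), at(d), at(f), holds(f), linked(d), linked(e), linked(f)}
optimal plan length = 2; 2 ≤ 4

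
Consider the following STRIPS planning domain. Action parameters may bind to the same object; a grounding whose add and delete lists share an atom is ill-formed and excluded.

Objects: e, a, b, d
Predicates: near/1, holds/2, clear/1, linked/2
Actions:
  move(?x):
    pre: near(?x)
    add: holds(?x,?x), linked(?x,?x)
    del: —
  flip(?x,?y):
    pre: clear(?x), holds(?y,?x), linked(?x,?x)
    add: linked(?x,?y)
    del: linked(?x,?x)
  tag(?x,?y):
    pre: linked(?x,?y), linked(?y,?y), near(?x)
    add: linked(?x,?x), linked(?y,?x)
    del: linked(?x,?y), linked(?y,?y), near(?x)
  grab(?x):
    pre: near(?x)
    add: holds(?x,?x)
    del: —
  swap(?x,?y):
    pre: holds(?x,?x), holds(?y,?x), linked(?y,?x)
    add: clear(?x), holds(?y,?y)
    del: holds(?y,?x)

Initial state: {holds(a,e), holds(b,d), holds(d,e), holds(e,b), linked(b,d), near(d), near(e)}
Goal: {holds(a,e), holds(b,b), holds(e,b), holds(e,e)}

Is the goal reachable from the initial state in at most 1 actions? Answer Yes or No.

No

1. move(e)  →  {holds(a,e), holds(b,d), holds(d,e), holds(e,b), holds(e,e), linked(b,d), linked(e,e), near(d), near(e)}
2. move(d)  →  {holds(a,e), holds(b,d), holds(d,d), holds(d,e), holds(e,b), holds(e,e), linked(b,d), linked(d,d), linked(e,e), near(d), near(e)}
3. swap(d,b)  →  {clear(d), holds(a,e), holds(b,b), holds(d,d), holds(d,e), holds(e,b), holds(e,e), linked(b,d), linked(d,d), linked(e,e), near(d), near(e)}
optimal plan length = 3; 3 > 1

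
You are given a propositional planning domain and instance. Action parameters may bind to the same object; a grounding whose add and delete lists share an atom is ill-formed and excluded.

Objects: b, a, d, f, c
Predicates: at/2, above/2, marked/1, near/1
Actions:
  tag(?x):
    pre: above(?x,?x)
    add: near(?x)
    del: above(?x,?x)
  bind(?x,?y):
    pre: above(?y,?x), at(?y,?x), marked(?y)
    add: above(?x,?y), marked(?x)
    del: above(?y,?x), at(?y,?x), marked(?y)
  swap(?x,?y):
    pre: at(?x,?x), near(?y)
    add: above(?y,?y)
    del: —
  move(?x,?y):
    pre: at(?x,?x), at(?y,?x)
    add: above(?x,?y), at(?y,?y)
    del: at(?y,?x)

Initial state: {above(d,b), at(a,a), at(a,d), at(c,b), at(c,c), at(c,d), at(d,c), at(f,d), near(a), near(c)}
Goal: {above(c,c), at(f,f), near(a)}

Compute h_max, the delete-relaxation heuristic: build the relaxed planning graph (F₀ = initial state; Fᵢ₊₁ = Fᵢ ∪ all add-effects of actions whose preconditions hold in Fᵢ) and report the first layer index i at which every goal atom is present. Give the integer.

F0 = init (10 atoms)
F1 = F0 ∪ {above(a,a), above(c,c), above(c,d), at(d,d)}  (14 atoms)
F2 = F1 ∪ {above(d,a), above(d,c), above(d,f), at(f,f)}  (18 atoms)
goal ⊆ F2  ⇒  h_max = 2

2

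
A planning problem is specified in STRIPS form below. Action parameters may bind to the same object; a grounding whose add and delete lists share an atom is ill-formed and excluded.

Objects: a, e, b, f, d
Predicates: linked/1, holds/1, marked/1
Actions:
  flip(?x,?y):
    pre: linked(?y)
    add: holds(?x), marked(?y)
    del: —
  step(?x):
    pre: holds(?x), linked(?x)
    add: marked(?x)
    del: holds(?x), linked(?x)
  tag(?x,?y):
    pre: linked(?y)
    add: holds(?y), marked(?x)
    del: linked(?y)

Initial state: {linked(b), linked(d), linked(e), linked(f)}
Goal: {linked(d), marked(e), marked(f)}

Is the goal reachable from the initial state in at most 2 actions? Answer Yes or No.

Yes

1. flip(a,e)  →  {holds(a), linked(b), linked(d), linked(e), linked(f), marked(e)}
2. flip(a,f)  →  {holds(a), linked(b), linked(d), linked(e), linked(f), marked(e), marked(f)}
optimal plan length = 2; 2 ≤ 2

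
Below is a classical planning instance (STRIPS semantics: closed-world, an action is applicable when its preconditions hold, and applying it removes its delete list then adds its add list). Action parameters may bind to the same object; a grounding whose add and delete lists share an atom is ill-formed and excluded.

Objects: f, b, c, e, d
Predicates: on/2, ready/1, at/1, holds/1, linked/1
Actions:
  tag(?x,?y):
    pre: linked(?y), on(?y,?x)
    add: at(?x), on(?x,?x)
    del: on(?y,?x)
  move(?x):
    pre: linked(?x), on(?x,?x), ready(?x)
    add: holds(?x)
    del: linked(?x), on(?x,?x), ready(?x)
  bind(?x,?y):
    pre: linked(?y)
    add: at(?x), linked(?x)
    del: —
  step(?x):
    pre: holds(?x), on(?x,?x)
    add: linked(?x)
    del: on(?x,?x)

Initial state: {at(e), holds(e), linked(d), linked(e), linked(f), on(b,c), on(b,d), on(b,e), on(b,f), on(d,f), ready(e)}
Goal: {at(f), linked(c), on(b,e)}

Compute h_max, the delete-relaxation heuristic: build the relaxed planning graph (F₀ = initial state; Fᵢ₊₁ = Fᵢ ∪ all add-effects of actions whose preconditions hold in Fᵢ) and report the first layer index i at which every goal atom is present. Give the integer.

1

F0 = init (11 atoms)
F1 = F0 ∪ {at(b), at(c), at(d), at(f), linked(b), linked(c), on(f,f)}  (18 atoms)
goal ⊆ F1  ⇒  h_max = 1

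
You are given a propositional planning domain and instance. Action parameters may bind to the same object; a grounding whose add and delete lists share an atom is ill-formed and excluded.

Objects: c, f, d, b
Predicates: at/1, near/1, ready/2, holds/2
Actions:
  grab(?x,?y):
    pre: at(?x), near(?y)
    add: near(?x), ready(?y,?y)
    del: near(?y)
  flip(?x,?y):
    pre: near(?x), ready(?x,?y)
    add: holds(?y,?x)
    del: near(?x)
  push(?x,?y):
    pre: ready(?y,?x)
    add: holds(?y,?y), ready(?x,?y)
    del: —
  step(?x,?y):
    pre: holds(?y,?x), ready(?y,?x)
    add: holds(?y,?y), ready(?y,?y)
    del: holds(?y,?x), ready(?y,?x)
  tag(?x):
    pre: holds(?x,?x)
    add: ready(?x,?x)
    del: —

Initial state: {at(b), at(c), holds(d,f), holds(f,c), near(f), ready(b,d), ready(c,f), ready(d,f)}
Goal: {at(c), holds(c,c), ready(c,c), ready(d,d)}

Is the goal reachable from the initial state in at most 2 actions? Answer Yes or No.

1. push(f,c)  →  {at(b), at(c), holds(c,c), holds(d,f), holds(f,c), near(f), ready(b,d), ready(c,f), ready(d,f), ready(f,c)}
2. step(f,d)  →  {at(b), at(c), holds(c,c), holds(d,d), holds(f,c), near(f), ready(b,d), ready(c,f), ready(d,d), ready(f,c)}
3. tag(c)  →  {at(b), at(c), holds(c,c), holds(d,d), holds(f,c), near(f), ready(b,d), ready(c,c), ready(c,f), ready(d,d), ready(f,c)}
optimal plan length = 3; 3 > 2

No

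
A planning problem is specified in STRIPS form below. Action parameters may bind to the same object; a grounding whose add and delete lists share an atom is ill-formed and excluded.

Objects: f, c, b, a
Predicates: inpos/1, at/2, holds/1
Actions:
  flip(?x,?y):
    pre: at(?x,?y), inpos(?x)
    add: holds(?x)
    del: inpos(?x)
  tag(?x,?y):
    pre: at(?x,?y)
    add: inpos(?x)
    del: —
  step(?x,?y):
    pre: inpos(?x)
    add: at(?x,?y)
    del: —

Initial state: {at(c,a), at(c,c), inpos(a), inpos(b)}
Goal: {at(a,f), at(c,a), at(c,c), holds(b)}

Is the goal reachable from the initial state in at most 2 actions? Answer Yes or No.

No

1. step(b,f)  →  {at(b,f), at(c,a), at(c,c), inpos(a), inpos(b)}
2. flip(b,f)  →  {at(b,f), at(c,a), at(c,c), holds(b), inpos(a)}
3. step(a,f)  →  {at(a,f), at(b,f), at(c,a), at(c,c), holds(b), inpos(a)}
optimal plan length = 3; 3 > 2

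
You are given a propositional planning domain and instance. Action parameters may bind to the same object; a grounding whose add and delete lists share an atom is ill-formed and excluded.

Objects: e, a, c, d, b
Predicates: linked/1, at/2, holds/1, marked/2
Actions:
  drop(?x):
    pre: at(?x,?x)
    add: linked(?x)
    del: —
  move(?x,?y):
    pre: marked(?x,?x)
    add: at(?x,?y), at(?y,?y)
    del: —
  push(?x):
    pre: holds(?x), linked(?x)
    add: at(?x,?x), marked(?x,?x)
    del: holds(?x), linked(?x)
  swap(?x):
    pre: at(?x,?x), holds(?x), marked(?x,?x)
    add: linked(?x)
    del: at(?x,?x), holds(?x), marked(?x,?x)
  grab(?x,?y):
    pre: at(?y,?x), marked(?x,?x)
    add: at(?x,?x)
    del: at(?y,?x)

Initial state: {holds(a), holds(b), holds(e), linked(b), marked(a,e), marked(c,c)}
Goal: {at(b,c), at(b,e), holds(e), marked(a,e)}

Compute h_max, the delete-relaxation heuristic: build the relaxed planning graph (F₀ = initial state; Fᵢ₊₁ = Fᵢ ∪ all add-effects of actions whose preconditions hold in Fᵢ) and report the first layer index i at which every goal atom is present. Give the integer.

2

F0 = init (6 atoms)
F1 = F0 ∪ {at(a,a), at(b,b), at(c,a), at(c,b), at(c,c), at(c,d), at(c,e), at(d,d), at(e,e), marked(b,b)}  (16 atoms)
F2 = F1 ∪ {at(b,a), at(b,c), at(b,d), at(b,e), linked(a), linked(c), linked(d), linked(e)}  (24 atoms)
goal ⊆ F2  ⇒  h_max = 2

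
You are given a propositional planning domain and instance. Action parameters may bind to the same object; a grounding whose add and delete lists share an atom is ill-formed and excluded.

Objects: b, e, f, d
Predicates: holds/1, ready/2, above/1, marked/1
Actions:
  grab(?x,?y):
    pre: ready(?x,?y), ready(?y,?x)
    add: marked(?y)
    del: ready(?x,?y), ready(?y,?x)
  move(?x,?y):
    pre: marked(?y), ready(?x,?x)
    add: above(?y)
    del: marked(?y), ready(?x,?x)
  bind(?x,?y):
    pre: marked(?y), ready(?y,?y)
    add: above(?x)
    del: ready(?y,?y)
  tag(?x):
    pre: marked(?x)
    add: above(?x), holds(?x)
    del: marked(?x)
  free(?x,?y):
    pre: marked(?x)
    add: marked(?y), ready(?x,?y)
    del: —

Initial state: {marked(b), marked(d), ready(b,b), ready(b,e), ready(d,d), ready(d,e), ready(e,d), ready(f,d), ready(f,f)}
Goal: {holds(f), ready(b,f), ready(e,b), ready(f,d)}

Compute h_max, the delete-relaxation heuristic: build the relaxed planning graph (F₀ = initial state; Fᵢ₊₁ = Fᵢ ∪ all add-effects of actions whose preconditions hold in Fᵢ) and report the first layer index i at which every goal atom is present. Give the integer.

F0 = init (9 atoms)
F1 = F0 ∪ {above(b), above(d), above(e), above(f), holds(b), holds(d), marked(e), marked(f), ready(b,d), ready(b,f), ready(d,b), ready(d,f)}  (21 atoms)
F2 = F1 ∪ {holds(e), holds(f), ready(e,b), ready(e,e), ready(e,f), ready(f,b), ready(f,e)}  (28 atoms)
goal ⊆ F2  ⇒  h_max = 2

2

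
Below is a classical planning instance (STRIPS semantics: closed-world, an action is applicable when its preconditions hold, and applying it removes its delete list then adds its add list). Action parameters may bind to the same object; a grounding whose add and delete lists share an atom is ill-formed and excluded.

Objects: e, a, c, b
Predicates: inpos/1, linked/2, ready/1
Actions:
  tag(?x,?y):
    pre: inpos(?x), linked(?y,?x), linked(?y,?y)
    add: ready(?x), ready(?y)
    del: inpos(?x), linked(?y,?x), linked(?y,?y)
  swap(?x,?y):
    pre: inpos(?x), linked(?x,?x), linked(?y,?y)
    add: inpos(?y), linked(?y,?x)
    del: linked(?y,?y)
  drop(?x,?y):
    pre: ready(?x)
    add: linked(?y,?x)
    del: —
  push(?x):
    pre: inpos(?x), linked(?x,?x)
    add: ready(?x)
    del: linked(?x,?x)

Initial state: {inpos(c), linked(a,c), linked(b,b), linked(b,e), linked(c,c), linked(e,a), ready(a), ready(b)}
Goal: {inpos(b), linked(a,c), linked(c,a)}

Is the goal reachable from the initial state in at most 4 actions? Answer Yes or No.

1. swap(c,b)  →  {inpos(b), inpos(c), linked(a,c), linked(b,c), linked(b,e), linked(c,c), linked(e,a), ready(a), ready(b)}
2. drop(a,c)  →  {inpos(b), inpos(c), linked(a,c), linked(b,c), linked(b,e), linked(c,a), linked(c,c), linked(e,a), ready(a), ready(b)}
optimal plan length = 2; 2 ≤ 4

Yes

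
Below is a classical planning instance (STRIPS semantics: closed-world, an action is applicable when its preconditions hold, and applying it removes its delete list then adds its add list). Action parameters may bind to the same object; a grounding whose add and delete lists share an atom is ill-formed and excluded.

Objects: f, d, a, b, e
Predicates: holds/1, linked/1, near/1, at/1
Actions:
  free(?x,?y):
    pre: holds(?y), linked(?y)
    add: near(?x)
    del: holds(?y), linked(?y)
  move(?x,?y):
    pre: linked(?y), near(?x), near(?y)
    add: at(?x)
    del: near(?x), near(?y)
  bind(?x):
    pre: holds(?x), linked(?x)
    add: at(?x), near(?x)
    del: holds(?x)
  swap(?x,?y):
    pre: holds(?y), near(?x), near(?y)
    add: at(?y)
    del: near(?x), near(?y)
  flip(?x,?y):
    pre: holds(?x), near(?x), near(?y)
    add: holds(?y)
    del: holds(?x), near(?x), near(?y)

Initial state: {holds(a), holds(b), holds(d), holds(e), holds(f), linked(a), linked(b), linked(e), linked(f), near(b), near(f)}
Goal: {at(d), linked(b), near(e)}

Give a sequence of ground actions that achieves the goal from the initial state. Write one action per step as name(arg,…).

free(d,f); free(e,a); move(d,b)

1. free(d,f)  →  {holds(a), holds(b), holds(d), holds(e), linked(a), linked(b), linked(e), near(b), near(d), near(f)}
2. free(e,a)  →  {holds(b), holds(d), holds(e), linked(b), linked(e), near(b), near(d), near(e), near(f)}
3. move(d,b)  →  {at(d), holds(b), holds(d), holds(e), linked(b), linked(e), near(e), near(f)}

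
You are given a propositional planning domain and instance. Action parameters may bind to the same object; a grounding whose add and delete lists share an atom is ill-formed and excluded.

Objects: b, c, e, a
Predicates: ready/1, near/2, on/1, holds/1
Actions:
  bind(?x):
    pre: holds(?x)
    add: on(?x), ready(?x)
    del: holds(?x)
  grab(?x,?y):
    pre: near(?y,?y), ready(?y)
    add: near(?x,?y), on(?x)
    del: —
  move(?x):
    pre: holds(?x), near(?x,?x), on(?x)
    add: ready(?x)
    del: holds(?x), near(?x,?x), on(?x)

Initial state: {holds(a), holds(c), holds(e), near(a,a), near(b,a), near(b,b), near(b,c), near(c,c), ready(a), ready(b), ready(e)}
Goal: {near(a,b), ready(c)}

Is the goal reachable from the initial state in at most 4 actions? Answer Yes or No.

1. bind(c)  →  {holds(a), holds(e), near(a,a), near(b,a), near(b,b), near(b,c), near(c,c), on(c), ready(a), ready(b), ready(c), ready(e)}
2. grab(a,b)  →  {holds(a), holds(e), near(a,a), near(a,b), near(b,a), near(b,b), near(b,c), near(c,c), on(a), on(c), ready(a), ready(b), ready(c), ready(e)}
optimal plan length = 2; 2 ≤ 4

Yes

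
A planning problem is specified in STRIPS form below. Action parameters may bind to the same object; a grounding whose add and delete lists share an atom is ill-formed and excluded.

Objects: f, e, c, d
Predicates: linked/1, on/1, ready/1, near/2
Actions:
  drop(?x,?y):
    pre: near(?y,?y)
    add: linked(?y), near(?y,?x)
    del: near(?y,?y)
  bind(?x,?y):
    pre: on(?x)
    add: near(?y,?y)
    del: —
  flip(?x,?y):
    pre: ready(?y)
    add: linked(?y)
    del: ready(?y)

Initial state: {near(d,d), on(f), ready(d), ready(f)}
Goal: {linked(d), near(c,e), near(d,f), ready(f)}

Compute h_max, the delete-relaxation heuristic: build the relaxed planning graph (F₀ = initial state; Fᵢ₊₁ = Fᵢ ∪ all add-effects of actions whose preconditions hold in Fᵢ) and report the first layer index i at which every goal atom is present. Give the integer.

2

F0 = init (4 atoms)
F1 = F0 ∪ {linked(d), linked(f), near(c,c), near(d,c), near(d,e), near(d,f), near(e,e), near(f,f)}  (12 atoms)
F2 = F1 ∪ {linked(c), linked(e), near(c,d), near(c,e), near(c,f), near(e,c), near(e,d), near(e,f), near(f,c), near(f,d), near(f,e)}  (23 atoms)
goal ⊆ F2  ⇒  h_max = 2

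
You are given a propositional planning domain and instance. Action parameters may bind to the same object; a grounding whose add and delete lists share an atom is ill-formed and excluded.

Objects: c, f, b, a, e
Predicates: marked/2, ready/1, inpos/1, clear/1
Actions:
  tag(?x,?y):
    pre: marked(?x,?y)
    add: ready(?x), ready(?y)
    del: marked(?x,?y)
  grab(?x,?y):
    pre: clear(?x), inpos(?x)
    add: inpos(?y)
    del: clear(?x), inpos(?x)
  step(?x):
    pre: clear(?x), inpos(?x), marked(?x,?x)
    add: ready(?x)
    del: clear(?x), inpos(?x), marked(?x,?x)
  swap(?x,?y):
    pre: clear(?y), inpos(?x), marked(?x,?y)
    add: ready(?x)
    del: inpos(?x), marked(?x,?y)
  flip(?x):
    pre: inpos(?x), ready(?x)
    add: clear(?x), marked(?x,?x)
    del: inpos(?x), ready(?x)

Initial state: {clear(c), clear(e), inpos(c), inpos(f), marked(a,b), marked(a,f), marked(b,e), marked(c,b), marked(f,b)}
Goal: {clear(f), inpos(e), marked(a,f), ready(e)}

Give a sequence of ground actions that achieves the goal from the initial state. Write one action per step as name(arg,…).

1. tag(f,b)  →  {clear(c), clear(e), inpos(c), inpos(f), marked(a,b), marked(a,f), marked(b,e), marked(c,b), ready(b), ready(f)}
2. tag(b,e)  →  {clear(c), clear(e), inpos(c), inpos(f), marked(a,b), marked(a,f), marked(c,b), ready(b), ready(e), ready(f)}
3. grab(c,e)  →  {clear(e), inpos(e), inpos(f), marked(a,b), marked(a,f), marked(c,b), ready(b), ready(e), ready(f)}
4. flip(f)  →  {clear(e), clear(f), inpos(e), marked(a,b), marked(a,f), marked(c,b), marked(f,f), ready(b), ready(e)}

tag(f,b); tag(b,e); grab(c,e); flip(f)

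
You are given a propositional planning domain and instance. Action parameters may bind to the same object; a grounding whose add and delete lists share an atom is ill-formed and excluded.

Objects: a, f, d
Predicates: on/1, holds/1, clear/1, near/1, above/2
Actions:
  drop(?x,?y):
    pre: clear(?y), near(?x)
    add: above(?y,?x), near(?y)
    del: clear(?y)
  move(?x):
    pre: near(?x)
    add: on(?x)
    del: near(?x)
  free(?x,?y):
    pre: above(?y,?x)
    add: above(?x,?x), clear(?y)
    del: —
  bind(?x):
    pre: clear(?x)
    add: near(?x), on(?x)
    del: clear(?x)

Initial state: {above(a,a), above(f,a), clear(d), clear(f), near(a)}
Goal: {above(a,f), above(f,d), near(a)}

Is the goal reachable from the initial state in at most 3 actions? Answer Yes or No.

1. drop(a,d)  →  {above(a,a), above(d,a), above(f,a), clear(f), near(a), near(d)}
2. drop(d,f)  →  {above(a,a), above(d,a), above(f,a), above(f,d), near(a), near(d), near(f)}
3. free(a,a)  →  {above(a,a), above(d,a), above(f,a), above(f,d), clear(a), near(a), near(d), near(f)}
4. drop(f,a)  →  {above(a,a), above(a,f), above(d,a), above(f,a), above(f,d), near(a), near(d), near(f)}
optimal plan length = 4; 4 > 3

No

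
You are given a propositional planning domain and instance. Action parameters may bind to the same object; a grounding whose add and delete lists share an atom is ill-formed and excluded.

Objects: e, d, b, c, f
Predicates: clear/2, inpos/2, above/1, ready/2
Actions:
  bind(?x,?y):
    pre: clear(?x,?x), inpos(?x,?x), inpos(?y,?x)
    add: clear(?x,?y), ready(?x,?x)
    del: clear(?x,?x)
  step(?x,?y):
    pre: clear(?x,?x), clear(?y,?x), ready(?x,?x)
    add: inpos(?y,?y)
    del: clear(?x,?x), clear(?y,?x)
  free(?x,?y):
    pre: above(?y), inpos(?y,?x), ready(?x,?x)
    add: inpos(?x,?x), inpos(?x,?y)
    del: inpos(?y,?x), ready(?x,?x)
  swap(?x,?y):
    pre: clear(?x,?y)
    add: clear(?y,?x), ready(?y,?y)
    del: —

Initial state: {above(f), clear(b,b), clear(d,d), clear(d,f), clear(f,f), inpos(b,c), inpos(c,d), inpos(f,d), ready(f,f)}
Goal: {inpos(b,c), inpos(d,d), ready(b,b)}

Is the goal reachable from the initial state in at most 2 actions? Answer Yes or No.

Yes

1. step(f,d)  →  {above(f), clear(b,b), clear(d,d), inpos(b,c), inpos(c,d), inpos(d,d), inpos(f,d), ready(f,f)}
2. swap(b,b)  →  {above(f), clear(b,b), clear(d,d), inpos(b,c), inpos(c,d), inpos(d,d), inpos(f,d), ready(b,b), ready(f,f)}
optimal plan length = 2; 2 ≤ 2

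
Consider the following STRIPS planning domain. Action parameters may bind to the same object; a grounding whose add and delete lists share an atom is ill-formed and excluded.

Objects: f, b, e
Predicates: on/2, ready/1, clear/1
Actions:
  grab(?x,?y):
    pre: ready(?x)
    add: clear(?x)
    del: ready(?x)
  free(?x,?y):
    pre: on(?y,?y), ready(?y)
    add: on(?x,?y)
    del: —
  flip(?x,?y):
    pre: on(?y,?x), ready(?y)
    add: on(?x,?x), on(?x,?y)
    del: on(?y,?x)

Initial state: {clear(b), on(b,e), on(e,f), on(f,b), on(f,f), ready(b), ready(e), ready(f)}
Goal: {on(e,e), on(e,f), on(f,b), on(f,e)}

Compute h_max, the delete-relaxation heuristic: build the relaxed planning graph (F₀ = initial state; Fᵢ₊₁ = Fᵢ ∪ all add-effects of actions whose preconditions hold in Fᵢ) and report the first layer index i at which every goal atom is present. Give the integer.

1

F0 = init (8 atoms)
F1 = F0 ∪ {clear(e), clear(f), on(b,b), on(b,f), on(e,b), on(e,e), on(f,e)}  (15 atoms)
goal ⊆ F1  ⇒  h_max = 1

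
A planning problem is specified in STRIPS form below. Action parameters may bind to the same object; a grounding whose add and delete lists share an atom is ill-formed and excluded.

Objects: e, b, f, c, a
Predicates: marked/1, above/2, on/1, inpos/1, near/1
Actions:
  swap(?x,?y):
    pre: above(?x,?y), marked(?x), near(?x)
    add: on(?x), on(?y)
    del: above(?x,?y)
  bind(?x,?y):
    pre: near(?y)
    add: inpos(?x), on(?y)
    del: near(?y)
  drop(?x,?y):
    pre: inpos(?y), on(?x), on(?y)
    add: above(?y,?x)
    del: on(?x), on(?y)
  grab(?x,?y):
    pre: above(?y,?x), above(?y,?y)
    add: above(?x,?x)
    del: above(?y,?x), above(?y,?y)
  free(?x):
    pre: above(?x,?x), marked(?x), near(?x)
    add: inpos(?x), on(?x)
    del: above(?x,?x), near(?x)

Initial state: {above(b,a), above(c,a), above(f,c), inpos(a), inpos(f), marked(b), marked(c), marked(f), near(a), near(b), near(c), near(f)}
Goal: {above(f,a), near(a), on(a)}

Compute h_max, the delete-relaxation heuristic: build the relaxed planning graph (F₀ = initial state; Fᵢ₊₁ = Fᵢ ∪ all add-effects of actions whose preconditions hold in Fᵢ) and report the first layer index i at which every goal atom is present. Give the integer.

2

F0 = init (12 atoms)
F1 = F0 ∪ {inpos(b), inpos(c), inpos(e), on(a), on(b), on(c), on(f)}  (19 atoms)
F2 = F1 ∪ {above(a,a), above(a,b), above(a,c), above(a,f), above(b,b), above(b,c), above(b,f), above(c,b), above(c,c), above(c,f), above(f,a), above(f,b), above(f,f)}  (32 atoms)
goal ⊆ F2  ⇒  h_max = 2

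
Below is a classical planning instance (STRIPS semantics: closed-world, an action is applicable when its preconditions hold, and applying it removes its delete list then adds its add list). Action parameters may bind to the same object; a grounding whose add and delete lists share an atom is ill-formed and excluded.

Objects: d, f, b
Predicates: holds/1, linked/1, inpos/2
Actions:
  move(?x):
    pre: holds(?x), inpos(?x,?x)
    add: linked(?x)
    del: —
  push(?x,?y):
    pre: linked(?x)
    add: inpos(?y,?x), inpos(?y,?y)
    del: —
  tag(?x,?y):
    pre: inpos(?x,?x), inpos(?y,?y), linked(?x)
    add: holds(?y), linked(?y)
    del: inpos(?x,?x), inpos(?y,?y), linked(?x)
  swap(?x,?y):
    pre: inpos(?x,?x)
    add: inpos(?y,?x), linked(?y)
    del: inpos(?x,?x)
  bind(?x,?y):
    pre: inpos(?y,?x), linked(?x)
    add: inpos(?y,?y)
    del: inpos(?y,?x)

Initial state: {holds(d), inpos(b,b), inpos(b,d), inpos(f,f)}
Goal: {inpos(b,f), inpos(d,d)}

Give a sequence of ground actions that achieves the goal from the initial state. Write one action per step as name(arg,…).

1. swap(f,b)  →  {holds(d), inpos(b,b), inpos(b,d), inpos(b,f), linked(b)}
2. push(b,d)  →  {holds(d), inpos(b,b), inpos(b,d), inpos(b,f), inpos(d,b), inpos(d,d), linked(b)}

swap(f,b); push(b,d)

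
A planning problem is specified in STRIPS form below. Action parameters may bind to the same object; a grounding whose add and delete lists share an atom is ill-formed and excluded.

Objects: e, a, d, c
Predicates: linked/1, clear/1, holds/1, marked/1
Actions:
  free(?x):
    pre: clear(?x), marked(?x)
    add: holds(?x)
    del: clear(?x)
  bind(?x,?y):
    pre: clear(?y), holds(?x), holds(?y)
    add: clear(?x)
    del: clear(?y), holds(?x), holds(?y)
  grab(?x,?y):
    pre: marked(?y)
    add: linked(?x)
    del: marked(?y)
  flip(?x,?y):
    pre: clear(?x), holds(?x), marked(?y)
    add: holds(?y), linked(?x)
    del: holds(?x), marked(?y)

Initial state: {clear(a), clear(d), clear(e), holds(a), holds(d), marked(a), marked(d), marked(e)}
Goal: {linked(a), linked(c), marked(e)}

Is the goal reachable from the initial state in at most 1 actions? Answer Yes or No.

1. grab(a,a)  →  {clear(a), clear(d), clear(e), holds(a), holds(d), linked(a), marked(d), marked(e)}
2. grab(c,d)  →  {clear(a), clear(d), clear(e), holds(a), holds(d), linked(a), linked(c), marked(e)}
optimal plan length = 2; 2 > 1

No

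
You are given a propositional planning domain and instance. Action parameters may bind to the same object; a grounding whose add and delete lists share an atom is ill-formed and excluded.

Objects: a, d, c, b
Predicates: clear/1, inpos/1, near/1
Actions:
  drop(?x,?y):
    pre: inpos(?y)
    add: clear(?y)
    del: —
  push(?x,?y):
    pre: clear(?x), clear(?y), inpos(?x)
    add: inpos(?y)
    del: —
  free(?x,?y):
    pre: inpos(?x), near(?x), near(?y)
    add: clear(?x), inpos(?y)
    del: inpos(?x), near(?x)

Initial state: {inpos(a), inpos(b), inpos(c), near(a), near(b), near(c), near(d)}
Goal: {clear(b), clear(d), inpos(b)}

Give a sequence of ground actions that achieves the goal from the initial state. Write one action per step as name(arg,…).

1. drop(a,b)  →  {clear(b), inpos(a), inpos(b), inpos(c), near(a), near(b), near(c), near(d)}
2. free(a,d)  →  {clear(a), clear(b), inpos(b), inpos(c), inpos(d), near(b), near(c), near(d)}
3. drop(a,d)  →  {clear(a), clear(b), clear(d), inpos(b), inpos(c), inpos(d), near(b), near(c), near(d)}

drop(a,b); free(a,d); drop(a,d)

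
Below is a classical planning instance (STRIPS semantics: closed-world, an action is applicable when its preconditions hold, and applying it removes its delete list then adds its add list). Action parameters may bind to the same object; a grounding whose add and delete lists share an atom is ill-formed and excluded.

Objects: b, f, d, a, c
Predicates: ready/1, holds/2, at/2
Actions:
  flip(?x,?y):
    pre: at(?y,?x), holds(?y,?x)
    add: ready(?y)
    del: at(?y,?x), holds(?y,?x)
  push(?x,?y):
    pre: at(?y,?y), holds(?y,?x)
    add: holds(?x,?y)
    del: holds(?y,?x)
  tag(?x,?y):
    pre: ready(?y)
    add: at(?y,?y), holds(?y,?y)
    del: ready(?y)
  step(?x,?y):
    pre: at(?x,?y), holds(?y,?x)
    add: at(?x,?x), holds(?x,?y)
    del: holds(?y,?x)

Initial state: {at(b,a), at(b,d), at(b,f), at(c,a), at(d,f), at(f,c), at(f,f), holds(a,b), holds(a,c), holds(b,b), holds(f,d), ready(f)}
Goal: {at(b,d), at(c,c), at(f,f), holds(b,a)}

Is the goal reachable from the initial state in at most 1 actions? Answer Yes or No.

No

1. step(b,a)  →  {at(b,a), at(b,b), at(b,d), at(b,f), at(c,a), at(d,f), at(f,c), at(f,f), holds(a,c), holds(b,a), holds(b,b), holds(f,d), ready(f)}
2. step(c,a)  →  {at(b,a), at(b,b), at(b,d), at(b,f), at(c,a), at(c,c), at(d,f), at(f,c), at(f,f), holds(b,a), holds(b,b), holds(c,a), holds(f,d), ready(f)}
optimal plan length = 2; 2 > 1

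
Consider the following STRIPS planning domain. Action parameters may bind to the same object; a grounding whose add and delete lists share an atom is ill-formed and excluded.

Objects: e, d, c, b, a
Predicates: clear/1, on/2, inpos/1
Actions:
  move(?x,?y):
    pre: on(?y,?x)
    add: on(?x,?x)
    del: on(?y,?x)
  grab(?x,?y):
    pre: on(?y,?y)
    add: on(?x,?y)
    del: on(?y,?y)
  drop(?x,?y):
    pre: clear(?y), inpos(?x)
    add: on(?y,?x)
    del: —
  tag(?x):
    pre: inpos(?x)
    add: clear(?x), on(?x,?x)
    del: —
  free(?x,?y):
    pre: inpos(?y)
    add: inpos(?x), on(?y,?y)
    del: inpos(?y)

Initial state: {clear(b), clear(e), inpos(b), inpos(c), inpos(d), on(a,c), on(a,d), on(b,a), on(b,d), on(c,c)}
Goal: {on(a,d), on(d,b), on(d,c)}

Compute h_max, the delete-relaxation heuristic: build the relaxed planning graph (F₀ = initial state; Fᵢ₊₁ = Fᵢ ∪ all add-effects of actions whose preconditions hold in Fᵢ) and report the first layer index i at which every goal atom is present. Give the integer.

2

F0 = init (10 atoms)
F1 = F0 ∪ {clear(c), clear(d), inpos(a), inpos(e), on(a,a), on(b,b), on(b,c), on(d,c), on(d,d), on(e,b), on(e,c), on(e,d)}  (22 atoms)
F2 = F1 ∪ {clear(a), on(a,b), on(b,e), on(c,a), on(c,b), on(c,d), on(c,e), on(d,a), on(d,b), on(d,e), on(e,a), on(e,e)}  (34 atoms)
goal ⊆ F2  ⇒  h_max = 2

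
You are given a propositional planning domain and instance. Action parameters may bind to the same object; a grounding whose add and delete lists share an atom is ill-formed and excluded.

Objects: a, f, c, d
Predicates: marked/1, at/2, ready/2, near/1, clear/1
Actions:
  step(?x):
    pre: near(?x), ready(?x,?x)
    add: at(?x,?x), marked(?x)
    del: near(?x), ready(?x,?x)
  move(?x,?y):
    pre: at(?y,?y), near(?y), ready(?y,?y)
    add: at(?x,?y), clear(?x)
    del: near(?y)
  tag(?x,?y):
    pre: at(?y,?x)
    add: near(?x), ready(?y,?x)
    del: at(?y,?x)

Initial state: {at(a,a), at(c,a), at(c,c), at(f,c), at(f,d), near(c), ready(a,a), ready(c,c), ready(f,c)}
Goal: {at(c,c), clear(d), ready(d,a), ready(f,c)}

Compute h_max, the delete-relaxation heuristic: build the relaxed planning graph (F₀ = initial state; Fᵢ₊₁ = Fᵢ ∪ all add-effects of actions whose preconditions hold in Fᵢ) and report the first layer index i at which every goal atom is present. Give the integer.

F0 = init (9 atoms)
F1 = F0 ∪ {at(a,c), at(d,c), clear(a), clear(c), clear(d), clear(f), marked(c), near(a), near(d), ready(c,a), ready(f,d)}  (20 atoms)
F2 = F1 ∪ {at(d,a), at(f,a), marked(a), ready(a,c), ready(d,c)}  (25 atoms)
F3 = F2 ∪ {ready(d,a), ready(f,a)}  (27 atoms)
goal ⊆ F3  ⇒  h_max = 3

3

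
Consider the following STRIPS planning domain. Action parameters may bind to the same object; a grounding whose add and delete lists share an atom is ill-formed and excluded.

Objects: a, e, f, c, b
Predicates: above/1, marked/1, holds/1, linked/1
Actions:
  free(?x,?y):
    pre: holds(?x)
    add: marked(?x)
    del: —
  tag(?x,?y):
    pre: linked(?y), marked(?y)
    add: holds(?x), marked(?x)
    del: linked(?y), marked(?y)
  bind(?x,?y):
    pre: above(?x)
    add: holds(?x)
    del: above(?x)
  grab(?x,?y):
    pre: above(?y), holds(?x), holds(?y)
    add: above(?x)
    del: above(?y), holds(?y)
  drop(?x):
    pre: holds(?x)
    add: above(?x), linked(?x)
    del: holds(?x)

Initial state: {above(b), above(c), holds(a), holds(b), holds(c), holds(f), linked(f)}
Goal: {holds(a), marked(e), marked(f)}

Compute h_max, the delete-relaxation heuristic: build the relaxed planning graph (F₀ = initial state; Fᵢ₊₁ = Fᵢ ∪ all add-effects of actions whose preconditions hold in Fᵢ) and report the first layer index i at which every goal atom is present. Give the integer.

F0 = init (7 atoms)
F1 = F0 ∪ {above(a), above(f), linked(a), linked(b), linked(c), marked(a), marked(b), marked(c), marked(f)}  (16 atoms)
F2 = F1 ∪ {holds(e), marked(e)}  (18 atoms)
goal ⊆ F2  ⇒  h_max = 2

2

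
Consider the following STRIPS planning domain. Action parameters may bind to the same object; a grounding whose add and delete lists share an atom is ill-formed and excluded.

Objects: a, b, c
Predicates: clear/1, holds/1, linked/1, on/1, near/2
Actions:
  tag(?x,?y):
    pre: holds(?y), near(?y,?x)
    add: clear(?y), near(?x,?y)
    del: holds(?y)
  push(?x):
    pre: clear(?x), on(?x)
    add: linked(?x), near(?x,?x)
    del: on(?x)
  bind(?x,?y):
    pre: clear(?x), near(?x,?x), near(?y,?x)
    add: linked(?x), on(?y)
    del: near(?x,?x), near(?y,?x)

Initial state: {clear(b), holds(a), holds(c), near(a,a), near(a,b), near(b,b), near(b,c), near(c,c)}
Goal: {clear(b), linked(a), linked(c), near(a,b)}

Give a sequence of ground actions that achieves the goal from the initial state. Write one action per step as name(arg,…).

1. tag(a,a)  →  {clear(a), clear(b), holds(c), near(a,a), near(a,b), near(b,b), near(b,c), near(c,c)}
2. tag(c,c)  →  {clear(a), clear(b), clear(c), near(a,a), near(a,b), near(b,b), near(b,c), near(c,c)}
3. bind(a,a)  →  {clear(a), clear(b), clear(c), linked(a), near(a,b), near(b,b), near(b,c), near(c,c), on(a)}
4. bind(c,b)  →  {clear(a), clear(b), clear(c), linked(a), linked(c), near(a,b), near(b,b), on(a), on(b)}

tag(a,a); tag(c,c); bind(a,a); bind(c,b)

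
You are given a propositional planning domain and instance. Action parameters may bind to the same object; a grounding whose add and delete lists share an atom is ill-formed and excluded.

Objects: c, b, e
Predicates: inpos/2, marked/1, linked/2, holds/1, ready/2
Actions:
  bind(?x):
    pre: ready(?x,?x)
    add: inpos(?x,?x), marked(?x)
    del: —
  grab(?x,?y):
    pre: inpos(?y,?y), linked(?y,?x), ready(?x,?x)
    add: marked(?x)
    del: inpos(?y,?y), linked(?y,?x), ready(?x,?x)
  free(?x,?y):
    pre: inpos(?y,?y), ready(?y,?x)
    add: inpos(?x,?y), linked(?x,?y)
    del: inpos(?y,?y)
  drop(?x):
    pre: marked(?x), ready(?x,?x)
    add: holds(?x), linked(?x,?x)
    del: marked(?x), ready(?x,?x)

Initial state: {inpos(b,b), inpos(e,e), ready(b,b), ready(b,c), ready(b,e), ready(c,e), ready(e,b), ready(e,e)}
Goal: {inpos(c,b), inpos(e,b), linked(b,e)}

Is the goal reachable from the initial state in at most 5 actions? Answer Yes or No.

Yes

1. free(c,b)  →  {inpos(c,b), inpos(e,e), linked(c,b), ready(b,b), ready(b,c), ready(b,e), ready(c,e), ready(e,b), ready(e,e)}
2. bind(b)  →  {inpos(b,b), inpos(c,b), inpos(e,e), linked(c,b), marked(b), ready(b,b), ready(b,c), ready(b,e), ready(c,e), ready(e,b), ready(e,e)}
3. free(b,e)  →  {inpos(b,b), inpos(b,e), inpos(c,b), linked(b,e), linked(c,b), marked(b), ready(b,b), ready(b,c), ready(b,e), ready(c,e), ready(e,b), ready(e,e)}
4. free(e,b)  →  {inpos(b,e), inpos(c,b), inpos(e,b), linked(b,e), linked(c,b), linked(e,b), marked(b), ready(b,b), ready(b,c), ready(b,e), ready(c,e), ready(e,b), ready(e,e)}
optimal plan length = 4; 4 ≤ 5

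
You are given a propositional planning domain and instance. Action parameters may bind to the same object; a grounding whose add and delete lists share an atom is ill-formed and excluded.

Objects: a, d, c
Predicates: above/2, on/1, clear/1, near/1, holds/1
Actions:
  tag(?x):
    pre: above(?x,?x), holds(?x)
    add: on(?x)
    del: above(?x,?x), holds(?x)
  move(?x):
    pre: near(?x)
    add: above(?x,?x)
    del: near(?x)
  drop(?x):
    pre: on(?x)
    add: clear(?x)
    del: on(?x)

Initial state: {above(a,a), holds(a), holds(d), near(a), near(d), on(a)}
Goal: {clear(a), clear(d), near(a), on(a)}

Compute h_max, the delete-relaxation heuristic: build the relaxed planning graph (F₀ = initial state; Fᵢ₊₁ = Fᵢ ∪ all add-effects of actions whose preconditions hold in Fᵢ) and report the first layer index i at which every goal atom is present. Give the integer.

3

F0 = init (6 atoms)
F1 = F0 ∪ {above(d,d), clear(a)}  (8 atoms)
F2 = F1 ∪ {on(d)}  (9 atoms)
F3 = F2 ∪ {clear(d)}  (10 atoms)
goal ⊆ F3  ⇒  h_max = 3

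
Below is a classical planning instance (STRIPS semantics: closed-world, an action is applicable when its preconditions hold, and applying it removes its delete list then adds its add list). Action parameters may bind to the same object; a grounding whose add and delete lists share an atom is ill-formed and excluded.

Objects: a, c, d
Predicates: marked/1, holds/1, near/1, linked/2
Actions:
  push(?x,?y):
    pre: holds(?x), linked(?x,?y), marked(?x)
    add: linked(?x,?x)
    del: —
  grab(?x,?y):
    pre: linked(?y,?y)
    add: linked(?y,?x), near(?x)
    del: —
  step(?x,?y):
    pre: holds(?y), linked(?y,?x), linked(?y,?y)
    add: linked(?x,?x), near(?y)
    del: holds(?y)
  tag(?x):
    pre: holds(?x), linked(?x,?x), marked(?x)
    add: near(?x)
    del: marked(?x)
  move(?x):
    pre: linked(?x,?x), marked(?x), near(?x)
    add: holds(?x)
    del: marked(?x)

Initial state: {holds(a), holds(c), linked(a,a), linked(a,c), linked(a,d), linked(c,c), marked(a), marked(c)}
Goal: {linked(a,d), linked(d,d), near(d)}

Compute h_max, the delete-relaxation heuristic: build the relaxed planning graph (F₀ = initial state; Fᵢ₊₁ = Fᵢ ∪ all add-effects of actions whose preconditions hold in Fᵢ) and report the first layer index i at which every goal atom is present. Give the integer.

1

F0 = init (8 atoms)
F1 = F0 ∪ {linked(c,a), linked(c,d), linked(d,d), near(a), near(c), near(d)}  (14 atoms)
goal ⊆ F1  ⇒  h_max = 1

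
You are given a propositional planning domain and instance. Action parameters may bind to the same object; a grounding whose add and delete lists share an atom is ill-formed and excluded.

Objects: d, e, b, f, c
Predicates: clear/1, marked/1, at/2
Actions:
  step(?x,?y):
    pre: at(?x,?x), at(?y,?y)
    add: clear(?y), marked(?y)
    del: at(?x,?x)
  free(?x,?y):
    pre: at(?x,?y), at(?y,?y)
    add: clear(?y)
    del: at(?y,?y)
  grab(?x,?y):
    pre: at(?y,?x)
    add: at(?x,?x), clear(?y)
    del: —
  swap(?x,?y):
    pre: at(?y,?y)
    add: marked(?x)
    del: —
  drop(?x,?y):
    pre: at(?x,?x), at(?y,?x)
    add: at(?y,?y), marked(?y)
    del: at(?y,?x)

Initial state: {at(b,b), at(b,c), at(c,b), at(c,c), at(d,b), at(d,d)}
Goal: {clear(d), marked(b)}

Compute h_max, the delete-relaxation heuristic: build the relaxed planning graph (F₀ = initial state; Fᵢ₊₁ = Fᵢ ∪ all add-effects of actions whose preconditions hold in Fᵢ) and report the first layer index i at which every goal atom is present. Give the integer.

F0 = init (6 atoms)
F1 = F0 ∪ {clear(b), clear(c), clear(d), marked(b), marked(c), marked(d), marked(e), marked(f)}  (14 atoms)
goal ⊆ F1  ⇒  h_max = 1

1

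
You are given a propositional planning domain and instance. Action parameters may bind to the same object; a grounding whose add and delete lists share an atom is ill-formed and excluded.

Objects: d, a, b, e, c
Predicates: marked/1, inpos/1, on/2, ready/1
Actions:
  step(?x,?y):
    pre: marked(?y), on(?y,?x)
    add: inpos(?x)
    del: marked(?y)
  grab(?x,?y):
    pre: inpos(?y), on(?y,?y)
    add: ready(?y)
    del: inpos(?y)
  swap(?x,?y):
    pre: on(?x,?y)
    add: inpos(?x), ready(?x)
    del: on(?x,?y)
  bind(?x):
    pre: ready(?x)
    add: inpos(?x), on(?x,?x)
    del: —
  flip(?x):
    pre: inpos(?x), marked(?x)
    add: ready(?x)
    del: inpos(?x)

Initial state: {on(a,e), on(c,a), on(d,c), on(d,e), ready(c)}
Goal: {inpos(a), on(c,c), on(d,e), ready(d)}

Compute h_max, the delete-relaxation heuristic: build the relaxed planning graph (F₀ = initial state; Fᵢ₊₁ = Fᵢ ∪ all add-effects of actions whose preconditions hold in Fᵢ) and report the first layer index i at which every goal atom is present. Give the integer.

F0 = init (5 atoms)
F1 = F0 ∪ {inpos(a), inpos(c), inpos(d), on(c,c), ready(a), ready(d)}  (11 atoms)
goal ⊆ F1  ⇒  h_max = 1

1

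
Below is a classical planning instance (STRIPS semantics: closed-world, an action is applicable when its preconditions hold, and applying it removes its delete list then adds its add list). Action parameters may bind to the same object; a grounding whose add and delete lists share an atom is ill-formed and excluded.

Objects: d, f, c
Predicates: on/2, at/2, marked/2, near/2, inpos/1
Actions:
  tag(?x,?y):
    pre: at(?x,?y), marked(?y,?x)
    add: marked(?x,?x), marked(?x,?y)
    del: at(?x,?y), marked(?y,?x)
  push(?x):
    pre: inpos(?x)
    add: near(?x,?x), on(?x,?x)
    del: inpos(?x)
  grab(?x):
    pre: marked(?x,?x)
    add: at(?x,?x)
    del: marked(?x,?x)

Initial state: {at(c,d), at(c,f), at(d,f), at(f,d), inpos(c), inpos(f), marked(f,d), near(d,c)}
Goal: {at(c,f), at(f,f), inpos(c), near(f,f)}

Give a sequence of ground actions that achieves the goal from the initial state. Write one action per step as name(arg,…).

1. tag(d,f)  →  {at(c,d), at(c,f), at(f,d), inpos(c), inpos(f), marked(d,d), marked(d,f), near(d,c)}
2. tag(f,d)  →  {at(c,d), at(c,f), inpos(c), inpos(f), marked(d,d), marked(f,d), marked(f,f), near(d,c)}
3. push(f)  →  {at(c,d), at(c,f), inpos(c), marked(d,d), marked(f,d), marked(f,f), near(d,c), near(f,f), on(f,f)}
4. grab(f)  →  {at(c,d), at(c,f), at(f,f), inpos(c), marked(d,d), marked(f,d), near(d,c), near(f,f), on(f,f)}

tag(d,f); tag(f,d); push(f); grab(f)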